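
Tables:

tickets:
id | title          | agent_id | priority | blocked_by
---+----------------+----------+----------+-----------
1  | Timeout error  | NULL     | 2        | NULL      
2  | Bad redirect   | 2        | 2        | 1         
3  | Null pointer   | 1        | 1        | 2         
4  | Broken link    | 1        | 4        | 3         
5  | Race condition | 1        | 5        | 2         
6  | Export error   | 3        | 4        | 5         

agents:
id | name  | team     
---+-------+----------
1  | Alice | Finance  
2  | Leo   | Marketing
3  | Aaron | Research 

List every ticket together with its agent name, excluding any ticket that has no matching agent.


INNER JOIN keeps only tickets rows whose agent_id matches an id in agents. Walk through each ticket:
  - ticket 1 (Timeout error): agent_id=NULL, no match -> dropped
  - ticket 2 (Bad redirect): agent_id=2 -> matches Leo
  - ticket 3 (Null pointer): agent_id=1 -> matches Alice
  - ticket 4 (Broken link): agent_id=1 -> matches Alice
  - ticket 5 (Race condition): agent_id=1 -> matches Alice
  - ticket 6 (Export error): agent_id=3 -> matches Aaron
So 1 of 6 rows is dropped.

SQL:
SELECT a.title, b.name AS agent
FROM tickets a
INNER JOIN agents b ON a.agent_id = b.id

Result:
title          | agent
---------------+------
Bad redirect   | Leo  
Null pointer   | Alice
Broken link    | Alice
Race condition | Alice
Export error   | Aaron


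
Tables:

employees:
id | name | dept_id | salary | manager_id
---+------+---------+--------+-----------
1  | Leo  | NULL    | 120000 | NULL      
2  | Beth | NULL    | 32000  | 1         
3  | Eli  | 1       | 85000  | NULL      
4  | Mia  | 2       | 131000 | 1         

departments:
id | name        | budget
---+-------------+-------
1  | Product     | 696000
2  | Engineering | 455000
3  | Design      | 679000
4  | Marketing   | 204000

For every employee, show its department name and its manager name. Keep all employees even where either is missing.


Two LEFT JOINs from the same base table employees: one to departments via dept_id, one to employees itself via manager_id. Both are LEFT so every employee is preserved.
Match against departments:
  - employee 1 (Leo): dept_id=NULL, no match -> kept with NULL
  - employee 2 (Beth): dept_id=NULL, no match -> kept with NULL
  - employee 3 (Eli): dept_id=1 -> matches Product
  - employee 4 (Mia): dept_id=2 -> matches Engineering
Match against employees (self):
  - employee 1 (Leo): manager_id=NULL -> NULL
  - employee 2 (Beth): manager_id=1 -> Leo
  - employee 3 (Eli): manager_id=NULL -> NULL
  - employee 4 (Mia): manager_id=1 -> Leo

SQL:
SELECT a.name, b.name AS department, c.name AS manager
FROM employees a
LEFT JOIN departments b ON a.dept_id = b.id
LEFT JOIN employees c ON a.manager_id = c.id

Result:
name | department  | manager
-----+-------------+--------
Leo  | NULL        | NULL   
Beth | NULL        | Leo    
Eli  | Product     | NULL   
Mia  | Engineering | Leo    


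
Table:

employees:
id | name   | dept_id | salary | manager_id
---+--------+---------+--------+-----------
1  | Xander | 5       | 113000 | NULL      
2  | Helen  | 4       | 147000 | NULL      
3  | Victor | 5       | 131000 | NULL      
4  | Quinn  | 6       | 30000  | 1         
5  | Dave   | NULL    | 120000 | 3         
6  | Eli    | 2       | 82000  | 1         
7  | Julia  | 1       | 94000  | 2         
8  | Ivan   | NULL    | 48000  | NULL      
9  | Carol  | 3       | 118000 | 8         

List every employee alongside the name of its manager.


This is a self-join: employees is joined to a second copy of itself, matching each row's manager_id to another row's id. Use LEFT JOIN so rows with manager_id=NULL are kept.
  - employee 1 (Xander): manager_id=NULL -> NULL
  - employee 2 (Helen): manager_id=NULL -> NULL
  - employee 3 (Victor): manager_id=NULL -> NULL
  - employee 4 (Quinn): manager_id=1 -> Xander
  - employee 5 (Dave): manager_id=3 -> Victor
  - employee 6 (Eli): manager_id=1 -> Xander
  - employee 7 (Julia): manager_id=2 -> Helen
  - employee 8 (Ivan): manager_id=NULL -> NULL
  - employee 9 (Carol): manager_id=8 -> Ivan

SQL:
SELECT a.name AS item, b.name AS manager
FROM employees a
LEFT JOIN employees b ON a.manager_id = b.id

Result:
item   | manager
-------+--------
Xander | NULL   
Helen  | NULL   
Victor | NULL   
Quinn  | Xander 
Dave   | Victor 
Eli    | Xander 
Julia  | Helen  
Ivan   | NULL   
Carol  | Ivan   


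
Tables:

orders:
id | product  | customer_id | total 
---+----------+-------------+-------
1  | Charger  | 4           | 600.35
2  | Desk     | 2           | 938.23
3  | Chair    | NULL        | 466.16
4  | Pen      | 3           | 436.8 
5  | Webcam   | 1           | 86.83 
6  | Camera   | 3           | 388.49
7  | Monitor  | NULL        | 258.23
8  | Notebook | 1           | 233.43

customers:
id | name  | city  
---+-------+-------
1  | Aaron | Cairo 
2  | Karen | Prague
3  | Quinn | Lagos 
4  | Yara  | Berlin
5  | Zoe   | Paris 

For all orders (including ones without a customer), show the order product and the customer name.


LEFT JOIN keeps every row from orders (the left table); where customer_id has no match in customers, the customer columns become NULL. Walk through each order:
  - order 1 (Charger): customer_id=4 -> matches Yara
  - order 2 (Desk): customer_id=2 -> matches Karen
  - order 3 (Chair): customer_id=NULL, no match -> kept with NULL
  - order 4 (Pen): customer_id=3 -> matches Quinn
  - order 5 (Webcam): customer_id=1 -> matches Aaron
  - order 6 (Camera): customer_id=3 -> matches Quinn
  - order 7 (Monitor): customer_id=NULL, no match -> kept with NULL
  - order 8 (Notebook): customer_id=1 -> matches Aaron
All 8 rows appear; 2 have NULL customer.

SQL:
SELECT a.product, b.name AS customer
FROM orders a
LEFT JOIN customers b ON a.customer_id = b.id

Result:
product  | customer
---------+---------
Charger  | Yara    
Desk     | Karen   
Chair    | NULL    
Pen      | Quinn   
Webcam   | Aaron   
Camera   | Quinn   
Monitor  | NULL    
Notebook | Aaron   


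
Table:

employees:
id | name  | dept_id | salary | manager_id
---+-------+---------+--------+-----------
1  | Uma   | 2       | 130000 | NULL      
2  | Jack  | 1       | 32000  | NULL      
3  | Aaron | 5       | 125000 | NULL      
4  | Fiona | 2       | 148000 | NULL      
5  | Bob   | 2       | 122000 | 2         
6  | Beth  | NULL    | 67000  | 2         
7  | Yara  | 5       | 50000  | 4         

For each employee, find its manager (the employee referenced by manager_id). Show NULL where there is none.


This is a self-join: employees is joined to a second copy of itself, matching each row's manager_id to another row's id. Use LEFT JOIN so rows with manager_id=NULL are kept.
  - employee 1 (Uma): manager_id=NULL -> NULL
  - employee 2 (Jack): manager_id=NULL -> NULL
  - employee 3 (Aaron): manager_id=NULL -> NULL
  - employee 4 (Fiona): manager_id=NULL -> NULL
  - employee 5 (Bob): manager_id=2 -> Jack
  - employee 6 (Beth): manager_id=2 -> Jack
  - employee 7 (Yara): manager_id=4 -> Fiona

SQL:
SELECT a.name AS item, b.name AS manager
FROM employees a
LEFT JOIN employees b ON a.manager_id = b.id

Result:
item  | manager
------+--------
Uma   | NULL   
Jack  | NULL   
Aaron | NULL   
Fiona | NULL   
Bob   | Jack   
Beth  | Jack   
Yara  | Fiona  


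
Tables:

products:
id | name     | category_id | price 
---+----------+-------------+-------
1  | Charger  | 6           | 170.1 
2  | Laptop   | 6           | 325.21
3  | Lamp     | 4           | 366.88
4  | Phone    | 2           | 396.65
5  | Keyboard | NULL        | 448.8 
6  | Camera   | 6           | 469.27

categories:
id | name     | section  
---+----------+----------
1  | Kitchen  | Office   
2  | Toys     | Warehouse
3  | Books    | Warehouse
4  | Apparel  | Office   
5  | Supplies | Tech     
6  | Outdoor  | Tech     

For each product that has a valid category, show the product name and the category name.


INNER JOIN keeps only products rows whose category_id matches an id in categories. Walk through each product:
  - product 1 (Charger): category_id=6 -> matches Outdoor
  - product 2 (Laptop): category_id=6 -> matches Outdoor
  - product 3 (Lamp): category_id=4 -> matches Apparel
  - product 4 (Phone): category_id=2 -> matches Toys
  - product 5 (Keyboard): category_id=NULL, no match -> dropped
  - product 6 (Camera): category_id=6 -> matches Outdoor
So 1 of 6 rows is dropped.

SQL:
SELECT a.name, b.name AS category
FROM products a
INNER JOIN categories b ON a.category_id = b.id

Result:
name    | category
--------+---------
Charger | Outdoor 
Laptop  | Outdoor 
Lamp    | Apparel 
Phone   | Toys    
Camera  | Outdoor 


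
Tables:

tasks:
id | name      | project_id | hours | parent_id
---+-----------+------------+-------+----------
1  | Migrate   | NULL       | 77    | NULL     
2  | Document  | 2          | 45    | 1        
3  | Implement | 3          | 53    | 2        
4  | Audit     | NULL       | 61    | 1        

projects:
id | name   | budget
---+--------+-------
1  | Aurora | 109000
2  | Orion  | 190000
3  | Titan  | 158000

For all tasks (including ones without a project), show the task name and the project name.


LEFT JOIN keeps every row from tasks (the left table); where project_id has no match in projects, the project columns become NULL. Walk through each task:
  - task 1 (Migrate): project_id=NULL, no match -> kept with NULL
  - task 2 (Document): project_id=2 -> matches Orion
  - task 3 (Implement): project_id=3 -> matches Titan
  - task 4 (Audit): project_id=NULL, no match -> kept with NULL
All 4 rows appear; 2 have NULL project.

SQL:
SELECT a.name, b.name AS project
FROM tasks a
LEFT JOIN projects b ON a.project_id = b.id

Result:
name      | project
----------+--------
Migrate   | NULL   
Document  | Orion  
Implement | Titan  
Audit     | NULL   


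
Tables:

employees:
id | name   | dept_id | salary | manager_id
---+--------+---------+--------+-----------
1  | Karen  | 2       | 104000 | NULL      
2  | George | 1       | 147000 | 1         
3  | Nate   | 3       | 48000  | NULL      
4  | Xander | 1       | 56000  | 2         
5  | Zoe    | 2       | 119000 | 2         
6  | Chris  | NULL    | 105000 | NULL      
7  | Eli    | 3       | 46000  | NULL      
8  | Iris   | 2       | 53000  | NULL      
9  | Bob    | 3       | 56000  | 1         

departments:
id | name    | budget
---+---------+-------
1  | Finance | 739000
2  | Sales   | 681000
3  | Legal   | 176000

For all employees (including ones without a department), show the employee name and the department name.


LEFT JOIN keeps every row from employees (the left table); where dept_id has no match in departments, the department columns become NULL. Walk through each employee:
  - employee 1 (Karen): dept_id=2 -> matches Sales
  - employee 2 (George): dept_id=1 -> matches Finance
  - employee 3 (Nate): dept_id=3 -> matches Legal
  - employee 4 (Xander): dept_id=1 -> matches Finance
  - employee 5 (Zoe): dept_id=2 -> matches Sales
  - employee 6 (Chris): dept_id=NULL, no match -> kept with NULL
  - employee 7 (Eli): dept_id=3 -> matches Legal
  - employee 8 (Iris): dept_id=2 -> matches Sales
  - employee 9 (Bob): dept_id=3 -> matches Legal
All 9 rows appear; 1 has NULL department.

SQL:
SELECT a.name, b.name AS department
FROM employees a
LEFT JOIN departments b ON a.dept_id = b.id

Result:
name   | department
-------+-----------
Karen  | Sales     
George | Finance   
Nate   | Legal     
Xander | Finance   
Zoe    | Sales     
Chris  | NULL      
Eli    | Legal     
Iris   | Sales     
Bob    | Legal     


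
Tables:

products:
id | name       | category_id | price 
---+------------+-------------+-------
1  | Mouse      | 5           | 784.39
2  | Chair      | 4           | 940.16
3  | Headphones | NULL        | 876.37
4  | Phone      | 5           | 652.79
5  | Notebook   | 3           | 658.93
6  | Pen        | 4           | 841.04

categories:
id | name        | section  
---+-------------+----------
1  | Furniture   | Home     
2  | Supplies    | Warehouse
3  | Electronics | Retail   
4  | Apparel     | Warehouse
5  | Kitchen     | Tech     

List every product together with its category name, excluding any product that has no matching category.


INNER JOIN keeps only products rows whose category_id matches an id in categories. Walk through each product:
  - product 1 (Mouse): category_id=5 -> matches Kitchen
  - product 2 (Chair): category_id=4 -> matches Apparel
  - product 3 (Headphones): category_id=NULL, no match -> dropped
  - product 4 (Phone): category_id=5 -> matches Kitchen
  - product 5 (Notebook): category_id=3 -> matches Electronics
  - product 6 (Pen): category_id=4 -> matches Apparel
So 1 of 6 rows is dropped.

SQL:
SELECT a.name, b.name AS category
FROM products a
INNER JOIN categories b ON a.category_id = b.id

Result:
name     | category   
---------+------------
Mouse    | Kitchen    
Chair    | Apparel    
Phone    | Kitchen    
Notebook | Electronics
Pen      | Apparel    


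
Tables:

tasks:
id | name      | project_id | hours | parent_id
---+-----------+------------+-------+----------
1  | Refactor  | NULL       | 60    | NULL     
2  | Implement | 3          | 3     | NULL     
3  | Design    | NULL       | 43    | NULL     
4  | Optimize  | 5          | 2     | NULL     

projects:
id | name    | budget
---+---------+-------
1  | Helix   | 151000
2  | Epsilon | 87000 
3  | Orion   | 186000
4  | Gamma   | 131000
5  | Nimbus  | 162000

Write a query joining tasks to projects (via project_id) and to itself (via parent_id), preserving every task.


Two LEFT JOINs from the same base table tasks: one to projects via project_id, one to tasks itself via parent_id. Both are LEFT so every task is preserved.
Match against projects:
  - task 1 (Refactor): project_id=NULL, no match -> kept with NULL
  - task 2 (Implement): project_id=3 -> matches Orion
  - task 3 (Design): project_id=NULL, no match -> kept with NULL
  - task 4 (Optimize): project_id=5 -> matches Nimbus
Match against tasks (self):
  - task 1 (Refactor): parent_id=NULL -> NULL
  - task 2 (Implement): parent_id=NULL -> NULL
  - task 3 (Design): parent_id=NULL -> NULL
  - task 4 (Optimize): parent_id=NULL -> NULL

SQL:
SELECT a.name, b.name AS project, c.name AS parent
FROM tasks a
LEFT JOIN projects b ON a.project_id = b.id
LEFT JOIN tasks c ON a.parent_id = c.id

Result:
name      | project | parent
----------+---------+-------
Refactor  | NULL    | NULL  
Implement | Orion   | NULL  
Design    | NULL    | NULL  
Optimize  | Nimbus  | NULL  


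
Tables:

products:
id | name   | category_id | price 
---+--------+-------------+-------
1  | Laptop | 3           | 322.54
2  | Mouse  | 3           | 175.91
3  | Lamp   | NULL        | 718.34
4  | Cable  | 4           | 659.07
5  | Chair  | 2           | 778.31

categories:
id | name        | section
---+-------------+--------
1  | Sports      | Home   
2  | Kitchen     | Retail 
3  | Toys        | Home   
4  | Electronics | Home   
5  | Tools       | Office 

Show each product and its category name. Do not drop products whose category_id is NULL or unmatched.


LEFT JOIN keeps every row from products (the left table); where category_id has no match in categories, the category columns become NULL. Walk through each product:
  - product 1 (Laptop): category_id=3 -> matches Toys
  - product 2 (Mouse): category_id=3 -> matches Toys
  - product 3 (Lamp): category_id=NULL, no match -> kept with NULL
  - product 4 (Cable): category_id=4 -> matches Electronics
  - product 5 (Chair): category_id=2 -> matches Kitchen
All 5 rows appear; 1 has NULL category.

SQL:
SELECT a.name, b.name AS category
FROM products a
LEFT JOIN categories b ON a.category_id = b.id

Result:
name   | category   
-------+------------
Laptop | Toys       
Mouse  | Toys       
Lamp   | NULL       
Cable  | Electronics
Chair  | Kitchen    


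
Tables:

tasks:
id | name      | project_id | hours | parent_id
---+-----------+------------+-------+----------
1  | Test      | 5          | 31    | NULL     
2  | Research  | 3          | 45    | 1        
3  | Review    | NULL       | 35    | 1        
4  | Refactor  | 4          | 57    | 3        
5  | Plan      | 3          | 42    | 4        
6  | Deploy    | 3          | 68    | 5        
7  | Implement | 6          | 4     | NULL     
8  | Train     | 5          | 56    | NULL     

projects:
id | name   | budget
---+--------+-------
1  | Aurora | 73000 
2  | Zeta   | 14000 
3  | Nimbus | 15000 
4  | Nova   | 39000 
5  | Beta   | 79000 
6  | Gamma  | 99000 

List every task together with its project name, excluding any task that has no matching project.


INNER JOIN keeps only tasks rows whose project_id matches an id in projects. Walk through each task:
  - task 1 (Test): project_id=5 -> matches Beta
  - task 2 (Research): project_id=3 -> matches Nimbus
  - task 3 (Review): project_id=NULL, no match -> dropped
  - task 4 (Refactor): project_id=4 -> matches Nova
  - task 5 (Plan): project_id=3 -> matches Nimbus
  - task 6 (Deploy): project_id=3 -> matches Nimbus
  - task 7 (Implement): project_id=6 -> matches Gamma
  - task 8 (Train): project_id=5 -> matches Beta
So 1 of 8 rows is dropped.

SQL:
SELECT a.name, b.name AS project
FROM tasks a
INNER JOIN projects b ON a.project_id = b.id

Result:
name      | project
----------+--------
Test      | Beta   
Research  | Nimbus 
Refactor  | Nova   
Plan      | Nimbus 
Deploy    | Nimbus 
Implement | Gamma  
Train     | Beta   


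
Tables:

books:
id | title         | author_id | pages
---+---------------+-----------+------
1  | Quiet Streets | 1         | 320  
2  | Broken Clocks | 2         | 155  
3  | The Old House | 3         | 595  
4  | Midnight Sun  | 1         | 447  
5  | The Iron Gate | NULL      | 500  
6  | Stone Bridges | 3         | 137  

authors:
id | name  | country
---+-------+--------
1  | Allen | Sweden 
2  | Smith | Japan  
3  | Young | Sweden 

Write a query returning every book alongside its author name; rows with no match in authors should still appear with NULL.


LEFT JOIN keeps every row from books (the left table); where author_id has no match in authors, the author columns become NULL. Walk through each book:
  - book 1 (Quiet Streets): author_id=1 -> matches Allen
  - book 2 (Broken Clocks): author_id=2 -> matches Smith
  - book 3 (The Old House): author_id=3 -> matches Young
  - book 4 (Midnight Sun): author_id=1 -> matches Allen
  - book 5 (The Iron Gate): author_id=NULL, no match -> kept with NULL
  - book 6 (Stone Bridges): author_id=3 -> matches Young
All 6 rows appear; 1 has NULL author.

SQL:
SELECT a.title, b.name AS author
FROM books a
LEFT JOIN authors b ON a.author_id = b.id

Result:
title         | author
--------------+-------
Quiet Streets | Allen 
Broken Clocks | Smith 
The Old House | Young 
Midnight Sun  | Allen 
The Iron Gate | NULL  
Stone Bridges | Young 


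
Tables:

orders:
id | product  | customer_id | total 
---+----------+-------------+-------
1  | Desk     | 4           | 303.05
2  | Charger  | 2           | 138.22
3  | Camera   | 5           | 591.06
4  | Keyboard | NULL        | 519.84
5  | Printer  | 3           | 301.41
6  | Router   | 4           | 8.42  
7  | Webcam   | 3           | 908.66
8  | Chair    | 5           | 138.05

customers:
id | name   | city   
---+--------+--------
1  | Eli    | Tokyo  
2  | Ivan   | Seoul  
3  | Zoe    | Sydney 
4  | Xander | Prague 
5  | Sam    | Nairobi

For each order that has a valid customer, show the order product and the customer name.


INNER JOIN keeps only orders rows whose customer_id matches an id in customers. Walk through each order:
  - order 1 (Desk): customer_id=4 -> matches Xander
  - order 2 (Charger): customer_id=2 -> matches Ivan
  - order 3 (Camera): customer_id=5 -> matches Sam
  - order 4 (Keyboard): customer_id=NULL, no match -> dropped
  - order 5 (Printer): customer_id=3 -> matches Zoe
  - order 6 (Router): customer_id=4 -> matches Xander
  - order 7 (Webcam): customer_id=3 -> matches Zoe
  - order 8 (Chair): customer_id=5 -> matches Sam
So 1 of 8 rows is dropped.

SQL:
SELECT a.product, b.name AS customer
FROM orders a
INNER JOIN customers b ON a.customer_id = b.id

Result:
product | customer
--------+---------
Desk    | Xander  
Charger | Ivan    
Camera  | Sam     
Printer | Zoe     
Router  | Xander  
Webcam  | Zoe     
Chair   | Sam     


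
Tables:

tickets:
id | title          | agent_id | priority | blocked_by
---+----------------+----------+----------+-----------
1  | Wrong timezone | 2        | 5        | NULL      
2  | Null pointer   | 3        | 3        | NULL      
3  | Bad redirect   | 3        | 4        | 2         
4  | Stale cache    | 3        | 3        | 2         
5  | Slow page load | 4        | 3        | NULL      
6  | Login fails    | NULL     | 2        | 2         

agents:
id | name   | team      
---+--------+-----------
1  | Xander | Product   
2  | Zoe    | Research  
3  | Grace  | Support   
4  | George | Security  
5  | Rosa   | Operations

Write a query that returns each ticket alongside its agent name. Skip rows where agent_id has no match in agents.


INNER JOIN keeps only tickets rows whose agent_id matches an id in agents. Walk through each ticket:
  - ticket 1 (Wrong timezone): agent_id=2 -> matches Zoe
  - ticket 2 (Null pointer): agent_id=3 -> matches Grace
  - ticket 3 (Bad redirect): agent_id=3 -> matches Grace
  - ticket 4 (Stale cache): agent_id=3 -> matches Grace
  - ticket 5 (Slow page load): agent_id=4 -> matches George
  - ticket 6 (Login fails): agent_id=NULL, no match -> dropped
So 1 of 6 rows is dropped.

SQL:
SELECT a.title, b.name AS agent
FROM tickets a
INNER JOIN agents b ON a.agent_id = b.id

Result:
title          | agent 
---------------+-------
Wrong timezone | Zoe   
Null pointer   | Grace 
Bad redirect   | Grace 
Stale cache    | Grace 
Slow page load | George


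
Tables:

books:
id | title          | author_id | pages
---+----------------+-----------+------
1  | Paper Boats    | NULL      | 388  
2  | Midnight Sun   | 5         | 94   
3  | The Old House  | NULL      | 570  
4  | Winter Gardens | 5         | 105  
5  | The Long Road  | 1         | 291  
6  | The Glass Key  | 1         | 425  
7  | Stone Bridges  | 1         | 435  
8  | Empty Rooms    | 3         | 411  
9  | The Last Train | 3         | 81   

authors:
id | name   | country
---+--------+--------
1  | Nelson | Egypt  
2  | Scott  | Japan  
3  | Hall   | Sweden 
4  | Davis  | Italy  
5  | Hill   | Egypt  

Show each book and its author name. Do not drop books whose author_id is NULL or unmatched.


LEFT JOIN keeps every row from books (the left table); where author_id has no match in authors, the author columns become NULL. Walk through each book:
  - book 1 (Paper Boats): author_id=NULL, no match -> kept with NULL
  - book 2 (Midnight Sun): author_id=5 -> matches Hill
  - book 3 (The Old House): author_id=NULL, no match -> kept with NULL
  - book 4 (Winter Gardens): author_id=5 -> matches Hill
  - book 5 (The Long Road): author_id=1 -> matches Nelson
  - book 6 (The Glass Key): author_id=1 -> matches Nelson
  - book 7 (Stone Bridges): author_id=1 -> matches Nelson
  - book 8 (Empty Rooms): author_id=3 -> matches Hall
  - book 9 (The Last Train): author_id=3 -> matches Hall
All 9 rows appear; 2 have NULL author.

SQL:
SELECT a.title, b.name AS author
FROM books a
LEFT JOIN authors b ON a.author_id = b.id

Result:
title          | author
---------------+-------
Paper Boats    | NULL  
Midnight Sun   | Hill  
The Old House  | NULL  
Winter Gardens | Hill  
The Long Road  | Nelson
The Glass Key  | Nelson
Stone Bridges  | Nelson
Empty Rooms    | Hall  
The Last Train | Hall  


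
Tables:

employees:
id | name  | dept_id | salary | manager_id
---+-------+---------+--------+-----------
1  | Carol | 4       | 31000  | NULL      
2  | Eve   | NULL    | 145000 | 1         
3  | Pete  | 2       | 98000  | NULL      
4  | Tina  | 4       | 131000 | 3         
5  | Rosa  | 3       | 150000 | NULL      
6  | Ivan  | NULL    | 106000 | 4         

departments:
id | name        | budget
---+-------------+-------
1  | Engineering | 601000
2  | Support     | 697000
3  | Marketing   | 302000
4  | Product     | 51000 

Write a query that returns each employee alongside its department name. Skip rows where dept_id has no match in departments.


INNER JOIN keeps only employees rows whose dept_id matches an id in departments. Walk through each employee:
  - employee 1 (Carol): dept_id=4 -> matches Product
  - employee 2 (Eve): dept_id=NULL, no match -> dropped
  - employee 3 (Pete): dept_id=2 -> matches Support
  - employee 4 (Tina): dept_id=4 -> matches Product
  - employee 5 (Rosa): dept_id=3 -> matches Marketing
  - employee 6 (Ivan): dept_id=NULL, no match -> dropped
So 2 of 6 rows are dropped.

SQL:
SELECT a.name, b.name AS department
FROM employees a
INNER JOIN departments b ON a.dept_id = b.id

Result:
name  | department
------+-----------
Carol | Product   
Pete  | Support   
Tina  | Product   
Rosa  | Marketing 


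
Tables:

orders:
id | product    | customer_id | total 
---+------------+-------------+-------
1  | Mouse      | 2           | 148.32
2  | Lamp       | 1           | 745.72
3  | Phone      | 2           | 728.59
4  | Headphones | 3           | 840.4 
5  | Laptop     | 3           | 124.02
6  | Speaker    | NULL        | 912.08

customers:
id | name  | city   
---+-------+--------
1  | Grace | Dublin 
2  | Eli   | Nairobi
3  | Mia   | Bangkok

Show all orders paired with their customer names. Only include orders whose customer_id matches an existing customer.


INNER JOIN keeps only orders rows whose customer_id matches an id in customers. Walk through each order:
  - order 1 (Mouse): customer_id=2 -> matches Eli
  - order 2 (Lamp): customer_id=1 -> matches Grace
  - order 3 (Phone): customer_id=2 -> matches Eli
  - order 4 (Headphones): customer_id=3 -> matches Mia
  - order 5 (Laptop): customer_id=3 -> matches Mia
  - order 6 (Speaker): customer_id=NULL, no match -> dropped
So 1 of 6 rows is dropped.

SQL:
SELECT a.product, b.name AS customer
FROM orders a
INNER JOIN customers b ON a.customer_id = b.id

Result:
product    | customer
-----------+---------
Mouse      | Eli     
Lamp       | Grace   
Phone      | Eli     
Headphones | Mia     
Laptop     | Mia     


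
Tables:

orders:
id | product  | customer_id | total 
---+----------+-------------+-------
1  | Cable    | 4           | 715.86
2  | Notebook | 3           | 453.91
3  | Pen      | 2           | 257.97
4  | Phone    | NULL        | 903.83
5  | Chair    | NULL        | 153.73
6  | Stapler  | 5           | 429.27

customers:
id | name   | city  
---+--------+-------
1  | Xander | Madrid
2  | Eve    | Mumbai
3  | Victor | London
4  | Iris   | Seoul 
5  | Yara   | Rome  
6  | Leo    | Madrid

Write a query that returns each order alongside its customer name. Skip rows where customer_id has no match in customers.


INNER JOIN keeps only orders rows whose customer_id matches an id in customers. Walk through each order:
  - order 1 (Cable): customer_id=4 -> matches Iris
  - order 2 (Notebook): customer_id=3 -> matches Victor
  - order 3 (Pen): customer_id=2 -> matches Eve
  - order 4 (Phone): customer_id=NULL, no match -> dropped
  - order 5 (Chair): customer_id=NULL, no match -> dropped
  - order 6 (Stapler): customer_id=5 -> matches Yara
So 2 of 6 rows are dropped.

SQL:
SELECT a.product, b.name AS customer
FROM orders a
INNER JOIN customers b ON a.customer_id = b.id

Result:
product  | customer
---------+---------
Cable    | Iris    
Notebook | Victor  
Pen      | Eve     
Stapler  | Yara    


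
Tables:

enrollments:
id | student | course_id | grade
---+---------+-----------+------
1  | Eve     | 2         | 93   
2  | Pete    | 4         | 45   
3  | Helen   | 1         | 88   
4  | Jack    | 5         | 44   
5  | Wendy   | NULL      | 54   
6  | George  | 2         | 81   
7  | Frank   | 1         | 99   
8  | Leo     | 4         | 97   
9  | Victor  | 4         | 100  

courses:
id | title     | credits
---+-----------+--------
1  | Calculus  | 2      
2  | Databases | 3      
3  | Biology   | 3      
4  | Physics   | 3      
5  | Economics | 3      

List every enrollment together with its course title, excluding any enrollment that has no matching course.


INNER JOIN keeps only enrollments rows whose course_id matches an id in courses. Walk through each enrollment:
  - enrollment 1 (Eve): course_id=2 -> matches Databases
  - enrollment 2 (Pete): course_id=4 -> matches Physics
  - enrollment 3 (Helen): course_id=1 -> matches Calculus
  - enrollment 4 (Jack): course_id=5 -> matches Economics
  - enrollment 5 (Wendy): course_id=NULL, no match -> dropped
  - enrollment 6 (George): course_id=2 -> matches Databases
  - enrollment 7 (Frank): course_id=1 -> matches Calculus
  - enrollment 8 (Leo): course_id=4 -> matches Physics
  - enrollment 9 (Victor): course_id=4 -> matches Physics
So 1 of 9 rows is dropped.

SQL:
SELECT a.student, b.title AS course
FROM enrollments a
INNER JOIN courses b ON a.course_id = b.id

Result:
student | course   
--------+----------
Eve     | Databases
Pete    | Physics  
Helen   | Calculus 
Jack    | Economics
George  | Databases
Frank   | Calculus 
Leo     | Physics  
Victor  | Physics  


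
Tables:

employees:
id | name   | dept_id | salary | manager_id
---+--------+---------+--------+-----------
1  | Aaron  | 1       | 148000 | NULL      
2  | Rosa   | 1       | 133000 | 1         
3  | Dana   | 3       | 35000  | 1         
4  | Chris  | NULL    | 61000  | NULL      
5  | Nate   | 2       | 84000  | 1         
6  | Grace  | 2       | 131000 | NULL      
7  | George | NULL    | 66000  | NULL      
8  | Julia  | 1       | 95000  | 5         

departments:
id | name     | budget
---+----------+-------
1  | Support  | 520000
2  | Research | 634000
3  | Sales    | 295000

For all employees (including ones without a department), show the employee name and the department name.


LEFT JOIN keeps every row from employees (the left table); where dept_id has no match in departments, the department columns become NULL. Walk through each employee:
  - employee 1 (Aaron): dept_id=1 -> matches Support
  - employee 2 (Rosa): dept_id=1 -> matches Support
  - employee 3 (Dana): dept_id=3 -> matches Sales
  - employee 4 (Chris): dept_id=NULL, no match -> kept with NULL
  - employee 5 (Nate): dept_id=2 -> matches Research
  - employee 6 (Grace): dept_id=2 -> matches Research
  - employee 7 (George): dept_id=NULL, no match -> kept with NULL
  - employee 8 (Julia): dept_id=1 -> matches Support
All 8 rows appear; 2 have NULL department.

SQL:
SELECT a.name, b.name AS department
FROM employees a
LEFT JOIN departments b ON a.dept_id = b.id

Result:
name   | department
-------+-----------
Aaron  | Support   
Rosa   | Support   
Dana   | Sales     
Chris  | NULL      
Nate   | Research  
Grace  | Research  
George | NULL      
Julia  | Support   


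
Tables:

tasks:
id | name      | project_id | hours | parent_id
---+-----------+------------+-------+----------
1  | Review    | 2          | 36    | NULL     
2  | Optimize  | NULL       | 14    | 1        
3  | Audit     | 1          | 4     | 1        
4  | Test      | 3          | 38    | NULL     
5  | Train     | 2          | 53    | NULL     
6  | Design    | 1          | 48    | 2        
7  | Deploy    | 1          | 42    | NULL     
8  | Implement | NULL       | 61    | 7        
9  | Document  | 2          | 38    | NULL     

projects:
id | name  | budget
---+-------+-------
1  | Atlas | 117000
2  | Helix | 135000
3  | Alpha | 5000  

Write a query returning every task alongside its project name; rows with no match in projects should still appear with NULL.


LEFT JOIN keeps every row from tasks (the left table); where project_id has no match in projects, the project columns become NULL. Walk through each task:
  - task 1 (Review): project_id=2 -> matches Helix
  - task 2 (Optimize): project_id=NULL, no match -> kept with NULL
  - task 3 (Audit): project_id=1 -> matches Atlas
  - task 4 (Test): project_id=3 -> matches Alpha
  - task 5 (Train): project_id=2 -> matches Helix
  - task 6 (Design): project_id=1 -> matches Atlas
  - task 7 (Deploy): project_id=1 -> matches Atlas
  - task 8 (Implement): project_id=NULL, no match -> kept with NULL
  - task 9 (Document): project_id=2 -> matches Helix
All 9 rows appear; 2 have NULL project.

SQL:
SELECT a.name, b.name AS project
FROM tasks a
LEFT JOIN projects b ON a.project_id = b.id

Result:
name      | project
----------+--------
Review    | Helix  
Optimize  | NULL   
Audit     | Atlas  
Test      | Alpha  
Train     | Helix  
Design    | Atlas  
Deploy    | Atlas  
Implement | NULL   
Document  | Helix  


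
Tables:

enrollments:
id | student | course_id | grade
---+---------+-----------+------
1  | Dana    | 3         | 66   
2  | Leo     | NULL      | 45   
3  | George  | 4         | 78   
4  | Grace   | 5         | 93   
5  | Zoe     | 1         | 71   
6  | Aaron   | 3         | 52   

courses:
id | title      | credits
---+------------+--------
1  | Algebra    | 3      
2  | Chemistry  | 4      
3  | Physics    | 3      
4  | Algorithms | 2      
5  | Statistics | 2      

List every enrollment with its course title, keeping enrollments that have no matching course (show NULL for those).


LEFT JOIN keeps every row from enrollments (the left table); where course_id has no match in courses, the course columns become NULL. Walk through each enrollment:
  - enrollment 1 (Dana): course_id=3 -> matches Physics
  - enrollment 2 (Leo): course_id=NULL, no match -> kept with NULL
  - enrollment 3 (George): course_id=4 -> matches Algorithms
  - enrollment 4 (Grace): course_id=5 -> matches Statistics
  - enrollment 5 (Zoe): course_id=1 -> matches Algebra
  - enrollment 6 (Aaron): course_id=3 -> matches Physics
All 6 rows appear; 1 has NULL course.

SQL:
SELECT a.student, b.title AS course
FROM enrollments a
LEFT JOIN courses b ON a.course_id = b.id

Result:
student | course    
--------+-----------
Dana    | Physics   
Leo     | NULL      
George  | Algorithms
Grace   | Statistics
Zoe     | Algebra   
Aaron   | Physics   


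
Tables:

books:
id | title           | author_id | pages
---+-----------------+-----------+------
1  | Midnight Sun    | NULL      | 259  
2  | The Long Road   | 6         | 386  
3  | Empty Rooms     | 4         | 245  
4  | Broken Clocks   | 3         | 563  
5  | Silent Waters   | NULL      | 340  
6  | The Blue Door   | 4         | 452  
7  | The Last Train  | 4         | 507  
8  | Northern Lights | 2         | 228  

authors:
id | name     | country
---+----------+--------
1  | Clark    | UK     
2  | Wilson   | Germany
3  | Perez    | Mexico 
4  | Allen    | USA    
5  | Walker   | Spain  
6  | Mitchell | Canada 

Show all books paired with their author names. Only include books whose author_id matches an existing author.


INNER JOIN keeps only books rows whose author_id matches an id in authors. Walk through each book:
  - book 1 (Midnight Sun): author_id=NULL, no match -> dropped
  - book 2 (The Long Road): author_id=6 -> matches Mitchell
  - book 3 (Empty Rooms): author_id=4 -> matches Allen
  - book 4 (Broken Clocks): author_id=3 -> matches Perez
  - book 5 (Silent Waters): author_id=NULL, no match -> dropped
  - book 6 (The Blue Door): author_id=4 -> matches Allen
  - book 7 (The Last Train): author_id=4 -> matches Allen
  - book 8 (Northern Lights): author_id=2 -> matches Wilson
So 2 of 8 rows are dropped.

SQL:
SELECT a.title, b.name AS author
FROM books a
INNER JOIN authors b ON a.author_id = b.id

Result:
title           | author  
----------------+---------
The Long Road   | Mitchell
Empty Rooms     | Allen   
Broken Clocks   | Perez   
The Blue Door   | Allen   
The Last Train  | Allen   
Northern Lights | Wilson  


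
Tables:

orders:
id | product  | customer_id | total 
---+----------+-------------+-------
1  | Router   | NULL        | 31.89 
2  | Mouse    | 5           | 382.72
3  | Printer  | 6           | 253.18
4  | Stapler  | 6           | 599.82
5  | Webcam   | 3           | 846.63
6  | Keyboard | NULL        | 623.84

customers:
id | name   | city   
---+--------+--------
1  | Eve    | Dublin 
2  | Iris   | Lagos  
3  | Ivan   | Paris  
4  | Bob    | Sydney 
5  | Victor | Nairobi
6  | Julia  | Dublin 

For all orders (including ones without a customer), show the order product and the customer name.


LEFT JOIN keeps every row from orders (the left table); where customer_id has no match in customers, the customer columns become NULL. Walk through each order:
  - order 1 (Router): customer_id=NULL, no match -> kept with NULL
  - order 2 (Mouse): customer_id=5 -> matches Victor
  - order 3 (Printer): customer_id=6 -> matches Julia
  - order 4 (Stapler): customer_id=6 -> matches Julia
  - order 5 (Webcam): customer_id=3 -> matches Ivan
  - order 6 (Keyboard): customer_id=NULL, no match -> kept with NULL
All 6 rows appear; 2 have NULL customer.

SQL:
SELECT a.product, b.name AS customer
FROM orders a
LEFT JOIN customers b ON a.customer_id = b.id

Result:
product  | customer
---------+---------
Router   | NULL    
Mouse    | Victor  
Printer  | Julia   
Stapler  | Julia   
Webcam   | Ivan    
Keyboard | NULL    


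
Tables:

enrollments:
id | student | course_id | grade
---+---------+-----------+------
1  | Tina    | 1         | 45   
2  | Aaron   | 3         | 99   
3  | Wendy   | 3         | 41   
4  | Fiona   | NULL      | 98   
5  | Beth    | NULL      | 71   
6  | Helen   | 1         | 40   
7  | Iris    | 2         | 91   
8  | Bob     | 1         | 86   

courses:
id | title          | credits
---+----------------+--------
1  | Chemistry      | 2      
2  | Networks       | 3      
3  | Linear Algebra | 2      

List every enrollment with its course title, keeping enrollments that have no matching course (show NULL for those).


LEFT JOIN keeps every row from enrollments (the left table); where course_id has no match in courses, the course columns become NULL. Walk through each enrollment:
  - enrollment 1 (Tina): course_id=1 -> matches Chemistry
  - enrollment 2 (Aaron): course_id=3 -> matches Linear Algebra
  - enrollment 3 (Wendy): course_id=3 -> matches Linear Algebra
  - enrollment 4 (Fiona): course_id=NULL, no match -> kept with NULL
  - enrollment 5 (Beth): course_id=NULL, no match -> kept with NULL
  - enrollment 6 (Helen): course_id=1 -> matches Chemistry
  - enrollment 7 (Iris): course_id=2 -> matches Networks
  - enrollment 8 (Bob): course_id=1 -> matches Chemistry
All 8 rows appear; 2 have NULL course.

SQL:
SELECT a.student, b.title AS course
FROM enrollments a
LEFT JOIN courses b ON a.course_id = b.id

Result:
student | course        
--------+---------------
Tina    | Chemistry     
Aaron   | Linear Algebra
Wendy   | Linear Algebra
Fiona   | NULL          
Beth    | NULL          
Helen   | Chemistry     
Iris    | Networks      
Bob     | Chemistry     


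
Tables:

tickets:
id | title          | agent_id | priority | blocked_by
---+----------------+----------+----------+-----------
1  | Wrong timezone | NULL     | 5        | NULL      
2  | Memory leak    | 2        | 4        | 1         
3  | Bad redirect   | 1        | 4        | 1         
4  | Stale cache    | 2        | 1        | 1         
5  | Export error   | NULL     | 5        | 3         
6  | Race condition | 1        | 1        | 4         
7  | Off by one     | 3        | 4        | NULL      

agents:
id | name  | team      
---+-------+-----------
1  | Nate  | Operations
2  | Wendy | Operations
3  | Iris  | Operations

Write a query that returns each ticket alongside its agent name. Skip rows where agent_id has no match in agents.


INNER JOIN keeps only tickets rows whose agent_id matches an id in agents. Walk through each ticket:
  - ticket 1 (Wrong timezone): agent_id=NULL, no match -> dropped
  - ticket 2 (Memory leak): agent_id=2 -> matches Wendy
  - ticket 3 (Bad redirect): agent_id=1 -> matches Nate
  - ticket 4 (Stale cache): agent_id=2 -> matches Wendy
  - ticket 5 (Export error): agent_id=NULL, no match -> dropped
  - ticket 6 (Race condition): agent_id=1 -> matches Nate
  - ticket 7 (Off by one): agent_id=3 -> matches Iris
So 2 of 7 rows are dropped.

SQL:
SELECT a.title, b.name AS agent
FROM tickets a
INNER JOIN agents b ON a.agent_id = b.id

Result:
title          | agent
---------------+------
Memory leak    | Wendy
Bad redirect   | Nate 
Stale cache    | Wendy
Race condition | Nate 
Off by one     | Iris 
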